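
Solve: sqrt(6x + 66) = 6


Square both sides: 6x + 66 = 6^2 = 36
6x = 36 - 66 = -30
x = -5
Check: sqrt(6*(-5) + 66) = sqrt(36) = 6 ✓

x = -5


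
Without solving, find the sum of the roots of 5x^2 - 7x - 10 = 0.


By Vieta's formulas for ax^2 + bx + c = 0:
  Sum of roots = -b/a
  Product of roots = c/a

Here a = 5, b = -7, c = -10
Sum = -(-7)/5 = 7/5
Product = -10/5 = -2

Sum = 7/5


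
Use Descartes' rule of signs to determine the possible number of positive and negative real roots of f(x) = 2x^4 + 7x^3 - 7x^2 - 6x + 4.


Descartes' rule of signs:

For positive roots, count sign changes in f(x) = 2x^4 + 7x^3 - 7x^2 - 6x + 4:
Signs of coefficients: +, +, -, -, +
Number of sign changes: 2
Possible positive real roots: 2, 0

For negative roots, examine f(-x) = 2x^4 - 7x^3 - 7x^2 + 6x + 4:
Signs of coefficients: +, -, -, +, +
Number of sign changes: 2
Possible negative real roots: 2, 0

Positive roots: 2 or 0; Negative roots: 2 or 0


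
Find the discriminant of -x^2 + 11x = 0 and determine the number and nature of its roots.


For ax^2 + bx + c = 0, discriminant D = b^2 - 4ac
Here a = -1, b = 11, c = 0
D = (11)^2 - 4(-1)(0) = 121 - 0 = 121

D = 121 > 0 and is a perfect square (sqrt = 11)
The equation has 2 distinct real rational roots.

Discriminant = 121, 2 distinct real rational roots


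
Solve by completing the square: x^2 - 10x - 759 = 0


Start: x^2 - 10x - 759 = 0
Move constant: x^2 - 10x = 759
Half of -10 is -5, squared is 25
Add 25 to both sides: x^2 - 10x + 25 = 784
(x - 5)^2 = 784
x - 5 = ±28
x = 5 + 28 = 33 or x = 5 - 28 = -23

x = -23, x = 33


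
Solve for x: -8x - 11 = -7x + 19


Starting with: -8x - 11 = -7x + 19
Move all x terms to left: (-8 + 7)x = 19 + 11
Simplify: -x = 30
Divide both sides by -1: x = -30

x = -30


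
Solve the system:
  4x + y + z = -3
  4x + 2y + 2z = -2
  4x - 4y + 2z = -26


Using Cramer's rule. Expand each determinant along the first row.
D  = 4*[2*2 - 2*(-4)] - 1*[4*2 - 2*4] + 1*[4*(-4) - 2*4]
  = 4*(12) - 1*(0) + 1*(-24) = 24
Dx = (-3)*[2*2 - 2*(-4)] - 1*[(-2)*2 - 2*(-26)] + 1*[(-2)*(-4) - 2*(-26)]
  = (-3)*(12) - 1*(48) + 1*(60) = -24
Dy = 4*[(-2)*2 - 2*(-26)] - (-3)*[4*2 - 2*4] + 1*[4*(-26) - (-2)*4]
  = 4*(48) - (-3)*(0) + 1*(-96) = 96
Dz = 4*[2*(-26) - (-2)*(-4)] - 1*[4*(-26) - (-2)*4] + (-3)*[4*(-4) - 2*4]
  = 4*(-60) - 1*(-96) + (-3)*(-24) = -72
x = Dx/D = -24/24 = -1, y = Dy/D = 96/24 = 4, z = Dz/D = -72/24 = -3
Check eq1: (4)(-1) + (1)(4) + (1)(-3) = -3 = -3 ✓
Check eq2: (4)(-1) + (2)(4) + (2)(-3) = -2 = -2 ✓
Check eq3: (4)(-1) + (-4)(4) + (2)(-3) = -26 = -26 ✓

x = -1, y = 4, z = -3


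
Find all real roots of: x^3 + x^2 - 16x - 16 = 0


Let p(x) = x^3 + x^2 - 16x - 16. By the rational root theorem (leading coefficient 1), any rational root is an integer divisor of 16: try ±1, ±2, ... in turn.
Test x = 1: value = -30 ≠ 0.
Test x = -1: value = 0 ✓, so (x + 1) is a factor.
Synthetic division by (x + 1): bring down 1; 1(-1) + 1 = 0; 0(-1) - 16 = -16; (-16)(-1) - 16 = 0 → quotient x^2 - 16, remainder 0.
Solve the quadratic x^2 - 16 = 0: discriminant = 0^2 - 4(1)(-16) = 0 + 64 = 64.
sqrt(64) = 8, so x = (0 ± 8)/2: x = 4 or x = -4.

x = -4, x = -1, x = 4


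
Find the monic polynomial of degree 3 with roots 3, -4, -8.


A monic polynomial with roots 3, -4, -8 is:
p(x) = (x - 3)(x + 4)(x + 8)
After multiplying by (x - 3): x - 3
After multiplying by (x + 4): x^2 + x - 12
After multiplying by (x + 8): x^3 + 9x^2 - 4x - 96

x^3 + 9x^2 - 4x - 96


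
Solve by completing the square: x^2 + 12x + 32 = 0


Start: x^2 + 12x + 32 = 0
Move constant: x^2 + 12x = -32
Half of 12 is 6, squared is 36
Add 36 to both sides: x^2 + 12x + 36 = 4
(x + 6)^2 = 4
x + 6 = ±2
x = -6 + 2 = -4 or x = -6 - 2 = -8

x = -8, x = -4


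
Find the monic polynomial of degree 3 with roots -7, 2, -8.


A monic polynomial with roots -7, 2, -8 is:
p(x) = (x + 7)(x - 2)(x + 8)
After multiplying by (x + 7): x + 7
After multiplying by (x - 2): x^2 + 5x - 14
After multiplying by (x + 8): x^3 + 13x^2 + 26x - 112

x^3 + 13x^2 + 26x - 112


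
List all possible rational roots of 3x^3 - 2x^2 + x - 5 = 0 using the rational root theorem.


Rational root theorem: possible roots are ±p/q where:
  p divides the constant term (-5): p ∈ {1, 5}
  q divides the leading coefficient (3): q ∈ {1, 3}

All possible rational roots: -5, -5/3, -1, -1/3, 1/3, 1, 5/3, 5

-5, -5/3, -1, -1/3, 1/3, 1, 5/3, 5


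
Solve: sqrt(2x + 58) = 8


Square both sides: 2x + 58 = 8^2 = 64
2x = 64 - 58 = 6
x = 3
Check: sqrt(2*3 + 58) = sqrt(64) = 8 ✓

x = 3


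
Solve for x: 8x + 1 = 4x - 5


Starting with: 8x + 1 = 4x - 5
Move all x terms to left: (8 - 4)x = -5 - 1
Simplify: 4x = -6
Divide both sides by 4: x = -3/2

x = -3/2


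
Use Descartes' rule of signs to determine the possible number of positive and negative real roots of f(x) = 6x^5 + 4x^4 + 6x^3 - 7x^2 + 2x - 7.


Descartes' rule of signs:

For positive roots, count sign changes in f(x) = 6x^5 + 4x^4 + 6x^3 - 7x^2 + 2x - 7:
Signs of coefficients: +, +, +, -, +, -
Number of sign changes: 3
Possible positive real roots: 3, 1

For negative roots, examine f(-x) = -6x^5 + 4x^4 - 6x^3 - 7x^2 - 2x - 7:
Signs of coefficients: -, +, -, -, -, -
Number of sign changes: 2
Possible negative real roots: 2, 0

Positive roots: 3 or 1; Negative roots: 2 or 0


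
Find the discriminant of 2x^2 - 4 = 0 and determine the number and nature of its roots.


For ax^2 + bx + c = 0, discriminant D = b^2 - 4ac
Here a = 2, b = 0, c = -4
D = (0)^2 - 4(2)(-4) = 0 + 32 = 32

D = 32 > 0 but not a perfect square
The equation has 2 distinct real irrational roots.

Discriminant = 32, 2 distinct real irrational roots


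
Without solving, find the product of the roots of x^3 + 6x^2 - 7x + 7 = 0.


By Vieta's formulas for x^3 + bx^2 + cx + d = 0:
  r1 + r2 + r3 = -b/a = -6
  r1*r2 + r1*r3 + r2*r3 = c/a = -7
  r1*r2*r3 = -d/a = -7


Product = -7


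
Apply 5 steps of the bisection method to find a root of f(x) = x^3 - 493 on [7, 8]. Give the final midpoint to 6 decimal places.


f(x) = x^3 - 493
f(7) = -150 < 0
f(8) = 19 > 0

Step 1: midpoint = (7.000000 + 8.000000)/2 = 7.500000
  f(7.500000) = -71.125000
  f(mid) < 0, so root is in [7.500000, 8.000000]

Step 2: midpoint = (7.500000 + 8.000000)/2 = 7.750000
  f(7.750000) = -27.515625
  f(mid) < 0, so root is in [7.750000, 8.000000]

Step 3: midpoint = (7.750000 + 8.000000)/2 = 7.875000
  f(7.875000) = -4.626953
  f(mid) < 0, so root is in [7.875000, 8.000000]

Step 4: midpoint = (7.875000 + 8.000000)/2 = 7.937500
  f(7.937500) = 7.093506
  f(mid) > 0, so root is in [7.875000, 7.937500]

Step 5: midpoint = (7.875000 + 7.937500)/2 = 7.906250
  f(7.906250) = 1.210114
  f(mid) > 0, so root is in [7.875000, 7.906250]

midpoint = 7.906250


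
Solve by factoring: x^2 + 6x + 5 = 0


We need two numbers that multiply to 5 and add to 6.
Those numbers are 5 and 1 (since 5 * 1 = 5 and 5 + 1 = 6).
So x^2 + 6x + 5 = (x + 5)(x + 1) = 0
Setting each factor to zero: x = -5 or x = -1

x = -5, x = -1


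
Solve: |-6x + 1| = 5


An absolute value equation |expr| = 5 gives two cases:
Case 1: -6x + 1 = 5
  -6x = 4, so x = -2/3
Case 2: -6x + 1 = -5
  -6x = -6, so x = 1

x = -2/3, x = 1


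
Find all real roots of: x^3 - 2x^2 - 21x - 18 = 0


Let p(x) = x^3 - 2x^2 - 21x - 18. By the rational root theorem (leading coefficient 1), any rational root is an integer divisor of 18: try ±1, ±2, ... in turn.
Test x = 1: value = -40 ≠ 0.
Test x = -1: value = 0 ✓, so (x + 1) is a factor.
Synthetic division by (x + 1): bring down 1; 1(-1) - 2 = -3; (-3)(-1) - 21 = -18; (-18)(-1) - 18 = 0 → quotient x^2 - 3x - 18, remainder 0.
Solve the quadratic x^2 - 3x - 18 = 0: discriminant = (-3)^2 - 4(1)(-18) = 9 + 72 = 81.
sqrt(81) = 9, so x = (3 ± 9)/2: x = 6 or x = -3.

x = -3, x = -1, x = 6


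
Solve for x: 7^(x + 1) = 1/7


Express both sides with the same base.
1/7 = 7^(-1)
Since the bases match, equate exponents: x + 1 = -1
So x = -1 - (1) = -2

x = -2


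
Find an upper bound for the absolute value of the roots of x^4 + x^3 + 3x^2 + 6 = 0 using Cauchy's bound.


Cauchy's bound: all roots r satisfy |r| <= 1 + max(|a_i/a_n|) for i = 0,...,n-1
where a_n is the leading coefficient.

Coefficients: [1, 1, 3, 0, 6]
Leading coefficient a_n = 1
Ratios |a_i/a_n|: 1, 3, 0, 6
Maximum ratio: 6
Cauchy's bound: |r| <= 1 + 6 = 7

Upper bound = 7


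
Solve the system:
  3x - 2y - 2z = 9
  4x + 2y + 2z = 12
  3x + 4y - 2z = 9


Using Cramer's rule. Expand each determinant along the first row.
D  = 3*[2*(-2) - 2*4] - (-2)*[4*(-2) - 2*3] + (-2)*[4*4 - 2*3]
  = 3*(-12) - (-2)*(-14) + (-2)*(10) = -84
Dx = 9*[2*(-2) - 2*4] - (-2)*[12*(-2) - 2*9] + (-2)*[12*4 - 2*9]
  = 9*(-12) - (-2)*(-42) + (-2)*(30) = -252
Dy = 3*[12*(-2) - 2*9] - 9*[4*(-2) - 2*3] + (-2)*[4*9 - 12*3]
  = 3*(-42) - 9*(-14) + (-2)*(0) = 0
Dz = 3*[2*9 - 12*4] - (-2)*[4*9 - 12*3] + 9*[4*4 - 2*3]
  = 3*(-30) - (-2)*(0) + 9*(10) = 0
x = Dx/D = -252/-84 = 3, y = Dy/D = 0/-84 = 0, z = Dz/D = 0/-84 = 0
Check eq1: (3)(3) + (-2)(0) + (-2)(0) = 9 = 9 ✓
Check eq2: (4)(3) + (2)(0) + (2)(0) = 12 = 12 ✓
Check eq3: (3)(3) + (4)(0) + (-2)(0) = 9 = 9 ✓

x = 3, y = 0, z = 0


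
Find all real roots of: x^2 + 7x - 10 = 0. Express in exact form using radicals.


Using the quadratic formula: x = (-b ± sqrt(b^2 - 4ac)) / (2a)
Here a = 1, b = 7, c = -10
Discriminant = b^2 - 4ac = 7^2 - 4(1)(-10) = 49 + 40 = 89
Since discriminant = 89 > 0, there are two real roots.
x = (-7 ± sqrt(89)) / 2
Numerically: x ≈ 1.2170 or x ≈ -8.2170

x = (-7 + sqrt(89)) / 2 or x = (-7 - sqrt(89)) / 2


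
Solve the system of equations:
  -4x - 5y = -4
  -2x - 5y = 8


Using Cramer's rule:
Determinant D = (-4)(-5) - (-2)(-5) = 20 - 10 = 10
Dx = (-4)(-5) - (8)(-5) = 20 + 40 = 60
Dy = (-4)(8) - (-2)(-4) = -32 - 8 = -40
x = Dx/D = 60/10 = 6
y = Dy/D = -40/10 = -4

x = 6, y = -4


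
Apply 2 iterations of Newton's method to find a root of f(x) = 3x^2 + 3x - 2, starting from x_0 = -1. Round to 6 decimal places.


Newton's method: x_(n+1) = x_n - f(x_n)/f'(x_n)
f(x) = 3x^2 + 3x - 2
f'(x) = 6x + 3

Iteration 1:
  f(-1.000000) = -2.000000
  f'(-1.000000) = -3.000000
  x_1 = -1.000000 - (-2.000000)/(-3.000000) = -1.666667

Iteration 2:
  f(-1.666667) = 1.333333
  f'(-1.666667) = -7.000000
  x_2 = -1.666667 - (1.333333)/(-7.000000) = -1.476190

x_2 = -1.476190


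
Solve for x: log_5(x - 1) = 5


Convert to exponential form: x - 1 = 5^5 = 3125
x = 3125 + 1 = 3126
Check: log_5(3126 - 1) = log_5(3125) = log_5(3125) = 5 ✓

x = 3126


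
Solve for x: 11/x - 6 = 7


Subtract -6 from both sides: 11/x = 13
Multiply both sides by x: 11 = 13 * x
Divide by 13: x = 11/13

x = 11/13


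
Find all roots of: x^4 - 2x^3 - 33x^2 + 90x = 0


The constant term is 0, so x = 0 is a root. Factor out x:
  x^3 - 2x^2 - 33x + 90 = 0
Let p(x) = x^3 - 2x^2 - 33x + 90. By the rational root theorem (leading coefficient 1), any rational root is an integer divisor of 90: try ±1, ±2, ... in turn.
Test x = 1: value = 56 ≠ 0.
Test x = -1: value = 120 ≠ 0.
Test x = 2: value = 24 ≠ 0.
Test x = -2: value = 140 ≠ 0.
Test x = 3: value = 0 ✓, so (x - 3) is a factor.
Synthetic division by (x - 3): bring down 1; 1(3) - 2 = 1; 1(3) - 33 = -30; (-30)(3) + 90 = 0 → quotient x^2 + x - 30, remainder 0.
Solve the quadratic x^2 + x - 30 = 0: discriminant = 1^2 - 4(1)(-30) = 1 + 120 = 121.
sqrt(121) = 11, so x = (-1 ± 11)/2: x = 5 or x = -6.
Collecting all roots found:

x = -6, x = 0, x = 3, x = 5


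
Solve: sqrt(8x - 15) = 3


Square both sides: 8x - 15 = 3^2 = 9
8x = 9 + 15 = 24
x = 3
Check: sqrt(8*3 - 15) = sqrt(9) = 3 ✓

x = 3


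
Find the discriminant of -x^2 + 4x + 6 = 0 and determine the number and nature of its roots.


For ax^2 + bx + c = 0, discriminant D = b^2 - 4ac
Here a = -1, b = 4, c = 6
D = (4)^2 - 4(-1)(6) = 16 + 24 = 40

D = 40 > 0 but not a perfect square
The equation has 2 distinct real irrational roots.

Discriminant = 40, 2 distinct real irrational roots


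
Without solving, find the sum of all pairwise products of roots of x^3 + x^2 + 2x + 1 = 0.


By Vieta's formulas for x^3 + bx^2 + cx + d = 0:
  r1 + r2 + r3 = -b/a = -1
  r1*r2 + r1*r3 + r2*r3 = c/a = 2
  r1*r2*r3 = -d/a = -1


Sum of pairwise products = 2


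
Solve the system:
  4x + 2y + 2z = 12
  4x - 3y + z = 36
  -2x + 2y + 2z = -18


Using Cramer's rule. Expand each determinant along the first row.
D  = 4*[(-3)*2 - 1*2] - 2*[4*2 - 1*(-2)] + 2*[4*2 - (-3)*(-2)]
  = 4*(-8) - 2*(10) + 2*(2) = -48
Dx = 12*[(-3)*2 - 1*2] - 2*[36*2 - 1*(-18)] + 2*[36*2 - (-3)*(-18)]
  = 12*(-8) - 2*(90) + 2*(18) = -240
Dy = 4*[36*2 - 1*(-18)] - 12*[4*2 - 1*(-2)] + 2*[4*(-18) - 36*(-2)]
  = 4*(90) - 12*(10) + 2*(0) = 240
Dz = 4*[(-3)*(-18) - 36*2] - 2*[4*(-18) - 36*(-2)] + 12*[4*2 - (-3)*(-2)]
  = 4*(-18) - 2*(0) + 12*(2) = -48
x = Dx/D = -240/-48 = 5, y = Dy/D = 240/-48 = -5, z = Dz/D = -48/-48 = 1
Check eq1: (4)(5) + (2)(-5) + (2)(1) = 12 = 12 ✓
Check eq2: (4)(5) + (-3)(-5) + (1)(1) = 36 = 36 ✓
Check eq3: (-2)(5) + (2)(-5) + (2)(1) = -18 = -18 ✓

x = 5, y = -5, z = 1


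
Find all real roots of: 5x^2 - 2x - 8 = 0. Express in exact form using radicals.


Using the quadratic formula: x = (-b ± sqrt(b^2 - 4ac)) / (2a)
Here a = 5, b = -2, c = -8
Discriminant = b^2 - 4ac = (-2)^2 - 4(5)(-8) = 4 + 160 = 164
Since discriminant = 164 > 0, there are two real roots.
x = (2 ± 2*sqrt(41)) / 10
Simplifying: x = (1 ± sqrt(41)) / 5
Numerically: x ≈ 1.4806 or x ≈ -1.0806

x = (1 + sqrt(41)) / 5 or x = (1 - sqrt(41)) / 5


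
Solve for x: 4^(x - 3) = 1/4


Express both sides with the same base.
1/4 = 4^(-1)
Since the bases match, equate exponents: x - 3 = -1
So x = -1 - (-3) = 2

x = 2


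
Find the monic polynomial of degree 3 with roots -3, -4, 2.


A monic polynomial with roots -3, -4, 2 is:
p(x) = (x + 3)(x + 4)(x - 2)
After multiplying by (x + 3): x + 3
After multiplying by (x + 4): x^2 + 7x + 12
After multiplying by (x - 2): x^3 + 5x^2 - 2x - 24

x^3 + 5x^2 - 2x - 24


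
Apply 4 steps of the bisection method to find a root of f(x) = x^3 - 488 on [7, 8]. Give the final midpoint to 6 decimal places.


f(x) = x^3 - 488
f(7) = -145 < 0
f(8) = 24 > 0

Step 1: midpoint = (7.000000 + 8.000000)/2 = 7.500000
  f(7.500000) = -66.125000
  f(mid) < 0, so root is in [7.500000, 8.000000]

Step 2: midpoint = (7.500000 + 8.000000)/2 = 7.750000
  f(7.750000) = -22.515625
  f(mid) < 0, so root is in [7.750000, 8.000000]

Step 3: midpoint = (7.750000 + 8.000000)/2 = 7.875000
  f(7.875000) = 0.373047
  f(mid) > 0, so root is in [7.750000, 7.875000]

Step 4: midpoint = (7.750000 + 7.875000)/2 = 7.812500
  f(7.812500) = -11.162842
  f(mid) < 0, so root is in [7.812500, 7.875000]

midpoint = 7.812500


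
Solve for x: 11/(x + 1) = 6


Multiply both sides by (x + 1): 11 = 6(x + 1)
Distribute: 11 = 6x + 6
6x = 11 - 6 = 5
x = 5/6

x = 5/6


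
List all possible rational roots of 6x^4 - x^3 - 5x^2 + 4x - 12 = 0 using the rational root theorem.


Rational root theorem: possible roots are ±p/q where:
  p divides the constant term (-12): p ∈ {1, 2, 3, 4, 6, 12}
  q divides the leading coefficient (6): q ∈ {1, 2, 3, 6}

All possible rational roots: -12, -6, -4, -3, -2, -3/2, -4/3, -1, -2/3, -1/2, -1/3, -1/6, 1/6, 1/3, 1/2, 2/3, 1, 4/3, 3/2, 2, 3, 4, 6, 12

-12, -6, -4, -3, -2, -3/2, -4/3, -1, -2/3, -1/2, -1/3, -1/6, 1/6, 1/3, 1/2, 2/3, 1, 4/3, 3/2, 2, 3, 4, 6, 12


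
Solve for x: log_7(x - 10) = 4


Convert to exponential form: x - 10 = 7^4 = 2401
x = 2401 + 10 = 2411
Check: log_7(2411 - 10) = log_7(2401) = log_7(2401) = 4 ✓

x = 2411


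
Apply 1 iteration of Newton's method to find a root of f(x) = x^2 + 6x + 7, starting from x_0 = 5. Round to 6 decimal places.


Newton's method: x_(n+1) = x_n - f(x_n)/f'(x_n)
f(x) = x^2 + 6x + 7
f'(x) = 2x + 6

Iteration 1:
  f(5.000000) = 62.000000
  f'(5.000000) = 16.000000
  x_1 = 5.000000 - (62.000000)/(16.000000) = 1.125000

x_1 = 1.125000


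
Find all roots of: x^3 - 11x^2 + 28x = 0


The constant term is 0, so x = 0 is a root. Factor out x:
  x^2 - 11x + 28 = 0
Solve the quadratic x^2 - 11x + 28 = 0: discriminant = (-11)^2 - 4(1)(28) = 121 - 112 = 9.
sqrt(9) = 3, so x = (11 ± 3)/2: x = 7 or x = 4.
Collecting all roots found:

x = 0, x = 4, x = 7


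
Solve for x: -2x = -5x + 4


Starting with: -2x = -5x + 4
Move all x terms to left: (-2 + 5)x = 4 - 0
Simplify: 3x = 4
Divide both sides by 3: x = 4/3

x = 4/3


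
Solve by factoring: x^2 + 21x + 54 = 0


We need two numbers that multiply to 54 and add to 21.
Those numbers are 3 and 18 (since 3 * 18 = 54 and 3 + 18 = 21).
So x^2 + 21x + 54 = (x + 3)(x + 18) = 0
Setting each factor to zero: x = -3 or x = -18

x = -18, x = -3


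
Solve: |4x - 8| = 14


An absolute value equation |expr| = 14 gives two cases:
Case 1: 4x - 8 = 14
  4x = 22, so x = 11/2
Case 2: 4x - 8 = -14
  4x = -6, so x = -3/2

x = -3/2, x = 11/2


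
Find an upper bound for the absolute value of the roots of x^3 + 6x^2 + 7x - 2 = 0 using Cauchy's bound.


Cauchy's bound: all roots r satisfy |r| <= 1 + max(|a_i/a_n|) for i = 0,...,n-1
where a_n is the leading coefficient.

Coefficients: [1, 6, 7, -2]
Leading coefficient a_n = 1
Ratios |a_i/a_n|: 6, 7, 2
Maximum ratio: 7
Cauchy's bound: |r| <= 1 + 7 = 8

Upper bound = 8


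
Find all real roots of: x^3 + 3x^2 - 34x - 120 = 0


Let p(x) = x^3 + 3x^2 - 34x - 120. By the rational root theorem (leading coefficient 1), any rational root is an integer divisor of 120: try ±1, ±2, ... in turn.
Test x = 1: value = -150 ≠ 0.
Test x = -1: value = -84 ≠ 0.
Test x = 2: value = -168 ≠ 0.
Test x = -2: value = -48 ≠ 0.
Test x = 3: value = -168 ≠ 0.
Test x = -3: value = -18 ≠ 0.
Test x = 4: value = -144 ≠ 0.
Test x = -4: value = 0 ✓, so (x + 4) is a factor.
Synthetic division by (x + 4): bring down 1; 1(-4) + 3 = -1; (-1)(-4) - 34 = -30; (-30)(-4) - 120 = 0 → quotient x^2 - x - 30, remainder 0.
Solve the quadratic x^2 - x - 30 = 0: discriminant = (-1)^2 - 4(1)(-30) = 1 + 120 = 121.
sqrt(121) = 11, so x = (1 ± 11)/2: x = 6 or x = -5.

x = -5, x = -4, x = 6


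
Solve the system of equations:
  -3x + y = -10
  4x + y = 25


Using Cramer's rule:
Determinant D = (-3)(1) - (4)(1) = -3 - 4 = -7
Dx = (-10)(1) - (25)(1) = -10 - 25 = -35
Dy = (-3)(25) - (4)(-10) = -75 + 40 = -35
x = Dx/D = -35/-7 = 5
y = Dy/D = -35/-7 = 5

x = 5, y = 5


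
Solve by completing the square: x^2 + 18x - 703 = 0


Start: x^2 + 18x - 703 = 0
Move constant: x^2 + 18x = 703
Half of 18 is 9, squared is 81
Add 81 to both sides: x^2 + 18x + 81 = 784
(x + 9)^2 = 784
x + 9 = ±28
x = -9 + 28 = 19 or x = -9 - 28 = -37

x = -37, x = 19


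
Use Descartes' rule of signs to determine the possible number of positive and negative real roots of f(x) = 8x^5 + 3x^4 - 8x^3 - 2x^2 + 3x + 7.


Descartes' rule of signs:

For positive roots, count sign changes in f(x) = 8x^5 + 3x^4 - 8x^3 - 2x^2 + 3x + 7:
Signs of coefficients: +, +, -, -, +, +
Number of sign changes: 2
Possible positive real roots: 2, 0

For negative roots, examine f(-x) = -8x^5 + 3x^4 + 8x^3 - 2x^2 - 3x + 7:
Signs of coefficients: -, +, +, -, -, +
Number of sign changes: 3
Possible negative real roots: 3, 1

Positive roots: 2 or 0; Negative roots: 3 or 1


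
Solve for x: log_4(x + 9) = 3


Convert to exponential form: x + 9 = 4^3 = 64
x = 64 - 9 = 55
Check: log_4(55 + 9) = log_4(64) = log_4(64) = 3 ✓

x = 55


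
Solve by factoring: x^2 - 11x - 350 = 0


We need two numbers that multiply to -350 and add to -11.
Those numbers are -25 and 14 (since (-25) * 14 = -350 and (-25) + 14 = -11).
So x^2 - 11x - 350 = (x - 25)(x + 14) = 0
Setting each factor to zero: x = 25 or x = -14

x = -14, x = 25


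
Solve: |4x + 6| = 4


An absolute value equation |expr| = 4 gives two cases:
Case 1: 4x + 6 = 4
  4x = -2, so x = -1/2
Case 2: 4x + 6 = -4
  4x = -10, so x = -5/2

x = -5/2, x = -1/2


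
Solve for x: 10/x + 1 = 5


Subtract 1 from both sides: 10/x = 4
Multiply both sides by x: 10 = 4 * x
Divide by 4: x = 5/2

x = 5/2


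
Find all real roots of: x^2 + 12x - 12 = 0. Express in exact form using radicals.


Using the quadratic formula: x = (-b ± sqrt(b^2 - 4ac)) / (2a)
Here a = 1, b = 12, c = -12
Discriminant = b^2 - 4ac = 12^2 - 4(1)(-12) = 144 + 48 = 192
Since discriminant = 192 > 0, there are two real roots.
x = (-12 ± 8*sqrt(3)) / 2
Simplifying: x = -6 ± 4*sqrt(3)
Numerically: x ≈ 0.9282 or x ≈ -12.9282

x = -6 + 4*sqrt(3) or x = -6 - 4*sqrt(3)


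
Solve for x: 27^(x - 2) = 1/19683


Express both sides with the same base.
1/19683 = 27^(-3)
Since the bases match, equate exponents: x - 2 = -3
So x = -3 - (-2) = -1

x = -1


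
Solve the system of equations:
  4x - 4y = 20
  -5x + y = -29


Using Cramer's rule:
Determinant D = (4)(1) - (-5)(-4) = 4 - 20 = -16
Dx = (20)(1) - (-29)(-4) = 20 - 116 = -96
Dy = (4)(-29) - (-5)(20) = -116 + 100 = -16
x = Dx/D = -96/-16 = 6
y = Dy/D = -16/-16 = 1

x = 6, y = 1


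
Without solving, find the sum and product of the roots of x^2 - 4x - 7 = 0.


By Vieta's formulas for ax^2 + bx + c = 0:
  Sum of roots = -b/a
  Product of roots = c/a

Here a = 1, b = -4, c = -7
Sum = -(-4)/1 = 4
Product = -7/1 = -7

Sum = 4, Product = -7


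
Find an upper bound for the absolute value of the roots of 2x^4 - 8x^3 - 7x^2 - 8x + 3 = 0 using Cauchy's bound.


Cauchy's bound: all roots r satisfy |r| <= 1 + max(|a_i/a_n|) for i = 0,...,n-1
where a_n is the leading coefficient.

Coefficients: [2, -8, -7, -8, 3]
Leading coefficient a_n = 2
Ratios |a_i/a_n|: 4, 7/2, 4, 3/2
Maximum ratio: 4
Cauchy's bound: |r| <= 1 + 4 = 5

Upper bound = 5


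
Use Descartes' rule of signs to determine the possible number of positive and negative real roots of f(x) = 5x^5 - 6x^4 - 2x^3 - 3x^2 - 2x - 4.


Descartes' rule of signs:

For positive roots, count sign changes in f(x) = 5x^5 - 6x^4 - 2x^3 - 3x^2 - 2x - 4:
Signs of coefficients: +, -, -, -, -, -
Number of sign changes: 1
Possible positive real roots: 1

For negative roots, examine f(-x) = -5x^5 - 6x^4 + 2x^3 - 3x^2 + 2x - 4:
Signs of coefficients: -, -, +, -, +, -
Number of sign changes: 4
Possible negative real roots: 4, 2, 0

Positive roots: 1; Negative roots: 4 or 2 or 0


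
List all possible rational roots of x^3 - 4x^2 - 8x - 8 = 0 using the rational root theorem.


Rational root theorem: possible roots are ±p/q where:
  p divides the constant term (-8): p ∈ {1, 2, 4, 8}
  q divides the leading coefficient (1): q ∈ {1}

All possible rational roots: -8, -4, -2, -1, 1, 2, 4, 8

-8, -4, -2, -1, 1, 2, 4, 8


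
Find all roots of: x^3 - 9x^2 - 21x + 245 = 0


Let p(x) = x^3 - 9x^2 - 21x + 245. By the rational root theorem (leading coefficient 1), any rational root is an integer divisor of 245: try ±1, ±2, ... in turn.
Test x = 1: value = 216 ≠ 0.
Test x = -1: value = 256 ≠ 0.
Test x = 5: value = 40 ≠ 0.
Test x = -5: value = 0 ✓, so (x + 5) is a factor.
Synthetic division by (x + 5): bring down 1; 1(-5) - 9 = -14; (-14)(-5) - 21 = 49; 49(-5) + 245 = 0 → quotient x^2 - 14x + 49, remainder 0.
Solve the quadratic x^2 - 14x + 49 = 0: discriminant = (-14)^2 - 4(1)(49) = 196 - 196 = 0.
Discriminant = 0, so a double root: x = 14/2 = 7.
Collecting all roots found:

x = -5, x = 7 (multiplicity 2)


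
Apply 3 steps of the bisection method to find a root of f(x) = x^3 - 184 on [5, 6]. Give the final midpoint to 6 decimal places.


f(x) = x^3 - 184
f(5) = -59 < 0
f(6) = 32 > 0

Step 1: midpoint = (5.000000 + 6.000000)/2 = 5.500000
  f(5.500000) = -17.625000
  f(mid) < 0, so root is in [5.500000, 6.000000]

Step 2: midpoint = (5.500000 + 6.000000)/2 = 5.750000
  f(5.750000) = 6.109375
  f(mid) > 0, so root is in [5.500000, 5.750000]

Step 3: midpoint = (5.500000 + 5.750000)/2 = 5.625000
  f(5.625000) = -6.021484
  f(mid) < 0, so root is in [5.625000, 5.750000]

midpoint = 5.625000


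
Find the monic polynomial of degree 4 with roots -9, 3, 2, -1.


A monic polynomial with roots -9, 3, 2, -1 is:
p(x) = (x + 9)(x - 3)(x - 2)(x + 1)
After multiplying by (x + 9): x + 9
After multiplying by (x - 3): x^2 + 6x - 27
After multiplying by (x - 2): x^3 + 4x^2 - 39x + 54
After multiplying by (x + 1): x^4 + 5x^3 - 35x^2 + 15x + 54

x^4 + 5x^3 - 35x^2 + 15x + 54


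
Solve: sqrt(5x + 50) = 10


Square both sides: 5x + 50 = 10^2 = 100
5x = 100 - 50 = 50
x = 10
Check: sqrt(5*10 + 50) = sqrt(100) = 10 ✓

x = 10


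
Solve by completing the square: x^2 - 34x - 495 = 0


Start: x^2 - 34x - 495 = 0
Move constant: x^2 - 34x = 495
Half of -34 is -17, squared is 289
Add 289 to both sides: x^2 - 34x + 289 = 784
(x - 17)^2 = 784
x - 17 = ±28
x = 17 + 28 = 45 or x = 17 - 28 = -11

x = -11, x = 45


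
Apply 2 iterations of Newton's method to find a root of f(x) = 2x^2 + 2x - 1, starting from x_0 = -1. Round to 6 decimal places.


Newton's method: x_(n+1) = x_n - f(x_n)/f'(x_n)
f(x) = 2x^2 + 2x - 1
f'(x) = 4x + 2

Iteration 1:
  f(-1.000000) = -1.000000
  f'(-1.000000) = -2.000000
  x_1 = -1.000000 - (-1.000000)/(-2.000000) = -1.500000

Iteration 2:
  f(-1.500000) = 0.500000
  f'(-1.500000) = -4.000000
  x_2 = -1.500000 - (0.500000)/(-4.000000) = -1.375000

x_2 = -1.375000


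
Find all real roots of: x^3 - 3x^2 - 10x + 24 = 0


Let p(x) = x^3 - 3x^2 - 10x + 24. By the rational root theorem (leading coefficient 1), any rational root is an integer divisor of 24: try ±1, ±2, ... in turn.
Test x = 1: value = 12 ≠ 0.
Test x = -1: value = 30 ≠ 0.
Test x = 2: value = 0 ✓, so (x - 2) is a factor.
Synthetic division by (x - 2): bring down 1; 1(2) - 3 = -1; (-1)(2) - 10 = -12; (-12)(2) + 24 = 0 → quotient x^2 - x - 12, remainder 0.
Solve the quadratic x^2 - x - 12 = 0: discriminant = (-1)^2 - 4(1)(-12) = 1 + 48 = 49.
sqrt(49) = 7, so x = (1 ± 7)/2: x = 4 or x = -3.

x = -3, x = 2, x = 4


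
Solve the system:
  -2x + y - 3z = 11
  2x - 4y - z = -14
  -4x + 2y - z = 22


Using Cramer's rule. Expand each determinant along the first row.
D  = (-2)*[(-4)*(-1) - (-1)*2] - 1*[2*(-1) - (-1)*(-4)] + (-3)*[2*2 - (-4)*(-4)]
  = (-2)*(6) - 1*(-6) + (-3)*(-12) = 30
Dx = 11*[(-4)*(-1) - (-1)*2] - 1*[(-14)*(-1) - (-1)*22] + (-3)*[(-14)*2 - (-4)*22]
  = 11*(6) - 1*(36) + (-3)*(60) = -150
Dy = (-2)*[(-14)*(-1) - (-1)*22] - 11*[2*(-1) - (-1)*(-4)] + (-3)*[2*22 - (-14)*(-4)]
  = (-2)*(36) - 11*(-6) + (-3)*(-12) = 30
Dz = (-2)*[(-4)*22 - (-14)*2] - 1*[2*22 - (-14)*(-4)] + 11*[2*2 - (-4)*(-4)]
  = (-2)*(-60) - 1*(-12) + 11*(-12) = 0
x = Dx/D = -150/30 = -5, y = Dy/D = 30/30 = 1, z = Dz/D = 0/30 = 0
Check eq1: (-2)(-5) + (1)(1) + (-3)(0) = 11 = 11 ✓
Check eq2: (2)(-5) + (-4)(1) + (-1)(0) = -14 = -14 ✓
Check eq3: (-4)(-5) + (2)(1) + (-1)(0) = 22 = 22 ✓

x = -5, y = 1, z = 0


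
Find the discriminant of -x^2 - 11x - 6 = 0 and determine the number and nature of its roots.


For ax^2 + bx + c = 0, discriminant D = b^2 - 4ac
Here a = -1, b = -11, c = -6
D = (-11)^2 - 4(-1)(-6) = 121 - 24 = 97

D = 97 > 0 but not a perfect square
The equation has 2 distinct real irrational roots.

Discriminant = 97, 2 distinct real irrational roots


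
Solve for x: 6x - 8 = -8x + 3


Starting with: 6x - 8 = -8x + 3
Move all x terms to left: (6 + 8)x = 3 + 8
Simplify: 14x = 11
Divide both sides by 14: x = 11/14

x = 11/14


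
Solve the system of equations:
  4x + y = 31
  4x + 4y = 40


Using Cramer's rule:
Determinant D = (4)(4) - (4)(1) = 16 - 4 = 12
Dx = (31)(4) - (40)(1) = 124 - 40 = 84
Dy = (4)(40) - (4)(31) = 160 - 124 = 36
x = Dx/D = 84/12 = 7
y = Dy/D = 36/12 = 3

x = 7, y = 3


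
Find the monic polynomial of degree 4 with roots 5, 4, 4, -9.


A monic polynomial with roots 5, 4, 4, -9 is:
p(x) = (x - 5)(x - 4)(x - 4)(x + 9)
After multiplying by (x - 5): x - 5
After multiplying by (x - 4): x^2 - 9x + 20
After multiplying by (x - 4): x^3 - 13x^2 + 56x - 80
After multiplying by (x + 9): x^4 - 4x^3 - 61x^2 + 424x - 720

x^4 - 4x^3 - 61x^2 + 424x - 720


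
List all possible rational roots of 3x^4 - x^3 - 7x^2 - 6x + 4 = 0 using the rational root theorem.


Rational root theorem: possible roots are ±p/q where:
  p divides the constant term (4): p ∈ {1, 2, 4}
  q divides the leading coefficient (3): q ∈ {1, 3}

All possible rational roots: -4, -2, -4/3, -1, -2/3, -1/3, 1/3, 2/3, 1, 4/3, 2, 4

-4, -2, -4/3, -1, -2/3, -1/3, 1/3, 2/3, 1, 4/3, 2, 4


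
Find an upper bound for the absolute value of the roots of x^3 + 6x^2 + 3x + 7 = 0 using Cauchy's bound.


Cauchy's bound: all roots r satisfy |r| <= 1 + max(|a_i/a_n|) for i = 0,...,n-1
where a_n is the leading coefficient.

Coefficients: [1, 6, 3, 7]
Leading coefficient a_n = 1
Ratios |a_i/a_n|: 6, 3, 7
Maximum ratio: 7
Cauchy's bound: |r| <= 1 + 7 = 8

Upper bound = 8


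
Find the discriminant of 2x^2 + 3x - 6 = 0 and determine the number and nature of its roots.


For ax^2 + bx + c = 0, discriminant D = b^2 - 4ac
Here a = 2, b = 3, c = -6
D = (3)^2 - 4(2)(-6) = 9 + 48 = 57

D = 57 > 0 but not a perfect square
The equation has 2 distinct real irrational roots.

Discriminant = 57, 2 distinct real irrational roots


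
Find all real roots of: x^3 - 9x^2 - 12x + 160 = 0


Let p(x) = x^3 - 9x^2 - 12x + 160. By the rational root theorem (leading coefficient 1), any rational root is an integer divisor of 160: try ±1, ±2, ... in turn.
Test x = 1: value = 140 ≠ 0.
Test x = -1: value = 162 ≠ 0.
Test x = 2: value = 108 ≠ 0.
Test x = -2: value = 140 ≠ 0.
Test x = 4: value = 32 ≠ 0.
Test x = -4: value = 0 ✓, so (x + 4) is a factor.
Synthetic division by (x + 4): bring down 1; 1(-4) - 9 = -13; (-13)(-4) - 12 = 40; 40(-4) + 160 = 0 → quotient x^2 - 13x + 40, remainder 0.
Solve the quadratic x^2 - 13x + 40 = 0: discriminant = (-13)^2 - 4(1)(40) = 169 - 160 = 9.
sqrt(9) = 3, so x = (13 ± 3)/2: x = 8 or x = 5.

x = -4, x = 5, x = 8


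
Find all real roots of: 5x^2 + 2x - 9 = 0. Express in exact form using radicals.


Using the quadratic formula: x = (-b ± sqrt(b^2 - 4ac)) / (2a)
Here a = 5, b = 2, c = -9
Discriminant = b^2 - 4ac = 2^2 - 4(5)(-9) = 4 + 180 = 184
Since discriminant = 184 > 0, there are two real roots.
x = (-2 ± 2*sqrt(46)) / 10
Simplifying: x = (-1 ± sqrt(46)) / 5
Numerically: x ≈ 1.1565 or x ≈ -1.5565

x = (-1 + sqrt(46)) / 5 or x = (-1 - sqrt(46)) / 5


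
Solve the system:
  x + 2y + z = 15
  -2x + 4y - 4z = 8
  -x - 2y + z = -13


Using Cramer's rule. Expand each determinant along the first row.
D  = 1*[4*1 - (-4)*(-2)] - 2*[(-2)*1 - (-4)*(-1)] + 1*[(-2)*(-2) - 4*(-1)]
  = 1*(-4) - 2*(-6) + 1*(8) = 16
Dx = 15*[4*1 - (-4)*(-2)] - 2*[8*1 - (-4)*(-13)] + 1*[8*(-2) - 4*(-13)]
  = 15*(-4) - 2*(-44) + 1*(36) = 64
Dy = 1*[8*1 - (-4)*(-13)] - 15*[(-2)*1 - (-4)*(-1)] + 1*[(-2)*(-13) - 8*(-1)]
  = 1*(-44) - 15*(-6) + 1*(34) = 80
Dz = 1*[4*(-13) - 8*(-2)] - 2*[(-2)*(-13) - 8*(-1)] + 15*[(-2)*(-2) - 4*(-1)]
  = 1*(-36) - 2*(34) + 15*(8) = 16
x = Dx/D = 64/16 = 4, y = Dy/D = 80/16 = 5, z = Dz/D = 16/16 = 1
Check eq1: (1)(4) + (2)(5) + (1)(1) = 15 = 15 ✓
Check eq2: (-2)(4) + (4)(5) + (-4)(1) = 8 = 8 ✓
Check eq3: (-1)(4) + (-2)(5) + (1)(1) = -13 = -13 ✓

x = 4, y = 5, z = 1


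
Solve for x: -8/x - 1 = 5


Subtract -1 from both sides: -8/x = 6
Multiply both sides by x: -8 = 6 * x
Divide by 6: x = -4/3

x = -4/3


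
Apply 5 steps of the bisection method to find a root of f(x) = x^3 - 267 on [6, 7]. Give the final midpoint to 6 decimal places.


f(x) = x^3 - 267
f(6) = -51 < 0
f(7) = 76 > 0

Step 1: midpoint = (6.000000 + 7.000000)/2 = 6.500000
  f(6.500000) = 7.625000
  f(mid) > 0, so root is in [6.000000, 6.500000]

Step 2: midpoint = (6.000000 + 6.500000)/2 = 6.250000
  f(6.250000) = -22.859375
  f(mid) < 0, so root is in [6.250000, 6.500000]

Step 3: midpoint = (6.250000 + 6.500000)/2 = 6.375000
  f(6.375000) = -7.916016
  f(mid) < 0, so root is in [6.375000, 6.500000]

Step 4: midpoint = (6.375000 + 6.500000)/2 = 6.437500
  f(6.437500) = -0.220947
  f(mid) < 0, so root is in [6.437500, 6.500000]

Step 5: midpoint = (6.437500 + 6.500000)/2 = 6.468750
  f(6.468750) = 3.683075
  f(mid) > 0, so root is in [6.437500, 6.468750]

midpoint = 6.468750


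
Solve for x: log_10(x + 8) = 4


Convert to exponential form: x + 8 = 10^4 = 10000
x = 10000 - 8 = 9992
Check: log_10(9992 + 8) = log_10(10000) = log_10(10000) = 4 ✓

x = 9992


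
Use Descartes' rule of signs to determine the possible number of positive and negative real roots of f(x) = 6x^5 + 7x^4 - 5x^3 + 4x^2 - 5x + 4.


Descartes' rule of signs:

For positive roots, count sign changes in f(x) = 6x^5 + 7x^4 - 5x^3 + 4x^2 - 5x + 4:
Signs of coefficients: +, +, -, +, -, +
Number of sign changes: 4
Possible positive real roots: 4, 2, 0

For negative roots, examine f(-x) = -6x^5 + 7x^4 + 5x^3 + 4x^2 + 5x + 4:
Signs of coefficients: -, +, +, +, +, +
Number of sign changes: 1
Possible negative real roots: 1

Positive roots: 4 or 2 or 0; Negative roots: 1


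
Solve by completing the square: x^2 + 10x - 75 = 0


Start: x^2 + 10x - 75 = 0
Move constant: x^2 + 10x = 75
Half of 10 is 5, squared is 25
Add 25 to both sides: x^2 + 10x + 25 = 100
(x + 5)^2 = 100
x + 5 = ±10
x = -5 + 10 = 5 or x = -5 - 10 = -15

x = -15, x = 5


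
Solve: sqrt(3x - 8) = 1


Square both sides: 3x - 8 = 1^2 = 1
3x = 1 + 8 = 9
x = 3
Check: sqrt(3*3 - 8) = sqrt(1) = 1 ✓

x = 3


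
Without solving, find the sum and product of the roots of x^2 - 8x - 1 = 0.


By Vieta's formulas for ax^2 + bx + c = 0:
  Sum of roots = -b/a
  Product of roots = c/a

Here a = 1, b = -8, c = -1
Sum = -(-8)/1 = 8
Product = -1/1 = -1

Sum = 8, Product = -1


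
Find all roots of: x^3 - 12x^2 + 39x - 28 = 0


Let p(x) = x^3 - 12x^2 + 39x - 28. By the rational root theorem (leading coefficient 1), any rational root is an integer divisor of 28: try ±1, ±2, ... in turn.
Test x = 1: value = 0 ✓, so (x - 1) is a factor.
Synthetic division by (x - 1): bring down 1; 1(1) - 12 = -11; (-11)(1) + 39 = 28; 28(1) - 28 = 0 → quotient x^2 - 11x + 28, remainder 0.
Solve the quadratic x^2 - 11x + 28 = 0: discriminant = (-11)^2 - 4(1)(28) = 121 - 112 = 9.
sqrt(9) = 3, so x = (11 ± 3)/2: x = 7 or x = 4.
Collecting all roots found:

x = 1, x = 4, x = 7


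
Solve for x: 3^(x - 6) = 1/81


Express both sides with the same base.
1/81 = 3^(-4)
Since the bases match, equate exponents: x - 6 = -4
So x = -4 - (-6) = 2

x = 2


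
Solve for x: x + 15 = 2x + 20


Starting with: x + 15 = 2x + 20
Move all x terms to left: (1 - 2)x = 20 - 15
Simplify: -x = 5
Divide both sides by -1: x = -5

x = -5


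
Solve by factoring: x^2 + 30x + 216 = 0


We need two numbers that multiply to 216 and add to 30.
Those numbers are 18 and 12 (since 18 * 12 = 216 and 18 + 12 = 30).
So x^2 + 30x + 216 = (x + 18)(x + 12) = 0
Setting each factor to zero: x = -18 or x = -12

x = -18, x = -12


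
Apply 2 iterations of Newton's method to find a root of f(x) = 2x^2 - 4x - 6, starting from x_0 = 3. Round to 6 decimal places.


Newton's method: x_(n+1) = x_n - f(x_n)/f'(x_n)
f(x) = 2x^2 - 4x - 6
f'(x) = 4x - 4

Iteration 1:
  f(3.000000) = 0.000000
  f'(3.000000) = 8.000000
  x_1 = 3.000000 - (0.000000)/(8.000000) = 3.000000

Iteration 2:
  f(3.000000) = 0.000000
  f'(3.000000) = 8.000000
  x_2 = 3.000000 - (0.000000)/(8.000000) = 3.000000

x_2 = 3.000000


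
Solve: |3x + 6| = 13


An absolute value equation |expr| = 13 gives two cases:
Case 1: 3x + 6 = 13
  3x = 7, so x = 7/3
Case 2: 3x + 6 = -13
  3x = -19, so x = -19/3

x = -19/3, x = 7/3


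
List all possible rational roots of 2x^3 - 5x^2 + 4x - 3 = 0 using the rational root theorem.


Rational root theorem: possible roots are ±p/q where:
  p divides the constant term (-3): p ∈ {1, 3}
  q divides the leading coefficient (2): q ∈ {1, 2}

All possible rational roots: -3, -3/2, -1, -1/2, 1/2, 1, 3/2, 3

-3, -3/2, -1, -1/2, 1/2, 1, 3/2, 3


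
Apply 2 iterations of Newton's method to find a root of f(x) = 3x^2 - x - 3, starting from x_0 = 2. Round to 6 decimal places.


Newton's method: x_(n+1) = x_n - f(x_n)/f'(x_n)
f(x) = 3x^2 - x - 3
f'(x) = 6x - 1

Iteration 1:
  f(2.000000) = 7.000000
  f'(2.000000) = 11.000000
  x_1 = 2.000000 - (7.000000)/(11.000000) = 1.363636

Iteration 2:
  f(1.363636) = 1.214876
  f'(1.363636) = 7.181818
  x_2 = 1.363636 - (1.214876)/(7.181818) = 1.194476

x_2 = 1.194476


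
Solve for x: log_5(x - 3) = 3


Convert to exponential form: x - 3 = 5^3 = 125
x = 125 + 3 = 128
Check: log_5(128 - 3) = log_5(125) = log_5(125) = 3 ✓

x = 128


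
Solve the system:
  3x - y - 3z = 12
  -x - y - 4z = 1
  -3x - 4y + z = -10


Using Cramer's rule. Expand each determinant along the first row.
D  = 3*[(-1)*1 - (-4)*(-4)] - (-1)*[(-1)*1 - (-4)*(-3)] + (-3)*[(-1)*(-4) - (-1)*(-3)]
  = 3*(-17) - (-1)*(-13) + (-3)*(1) = -67
Dx = 12*[(-1)*1 - (-4)*(-4)] - (-1)*[1*1 - (-4)*(-10)] + (-3)*[1*(-4) - (-1)*(-10)]
  = 12*(-17) - (-1)*(-39) + (-3)*(-14) = -201
Dy = 3*[1*1 - (-4)*(-10)] - 12*[(-1)*1 - (-4)*(-3)] + (-3)*[(-1)*(-10) - 1*(-3)]
  = 3*(-39) - 12*(-13) + (-3)*(13) = 0
Dz = 3*[(-1)*(-10) - 1*(-4)] - (-1)*[(-1)*(-10) - 1*(-3)] + 12*[(-1)*(-4) - (-1)*(-3)]
  = 3*(14) - (-1)*(13) + 12*(1) = 67
x = Dx/D = -201/-67 = 3, y = Dy/D = 0/-67 = 0, z = Dz/D = 67/-67 = -1
Check eq1: (3)(3) + (-1)(0) + (-3)(-1) = 12 = 12 ✓
Check eq2: (-1)(3) + (-1)(0) + (-4)(-1) = 1 = 1 ✓
Check eq3: (-3)(3) + (-4)(0) + (1)(-1) = -10 = -10 ✓

x = 3, y = 0, z = -1


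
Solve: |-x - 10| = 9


An absolute value equation |expr| = 9 gives two cases:
Case 1: -x - 10 = 9
  -x = 19, so x = -19
Case 2: -x - 10 = -9
  -x = 1, so x = -1

x = -19, x = -1


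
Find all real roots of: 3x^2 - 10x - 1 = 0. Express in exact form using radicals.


Using the quadratic formula: x = (-b ± sqrt(b^2 - 4ac)) / (2a)
Here a = 3, b = -10, c = -1
Discriminant = b^2 - 4ac = (-10)^2 - 4(3)(-1) = 100 + 12 = 112
Since discriminant = 112 > 0, there are two real roots.
x = (10 ± 4*sqrt(7)) / 6
Simplifying: x = (5 ± 2*sqrt(7)) / 3
Numerically: x ≈ 3.4305 or x ≈ -0.0972

x = (5 + 2*sqrt(7)) / 3 or x = (5 - 2*sqrt(7)) / 3


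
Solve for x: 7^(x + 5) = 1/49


Express both sides with the same base.
1/49 = 7^(-2)
Since the bases match, equate exponents: x + 5 = -2
So x = -2 - (5) = -7

x = -7


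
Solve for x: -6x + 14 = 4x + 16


Starting with: -6x + 14 = 4x + 16
Move all x terms to left: (-6 - 4)x = 16 - 14
Simplify: -10x = 2
Divide both sides by -10: x = -1/5

x = -1/5


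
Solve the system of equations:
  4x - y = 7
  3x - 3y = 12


Using Cramer's rule:
Determinant D = (4)(-3) - (3)(-1) = -12 + 3 = -9
Dx = (7)(-3) - (12)(-1) = -21 + 12 = -9
Dy = (4)(12) - (3)(7) = 48 - 21 = 27
x = Dx/D = -9/-9 = 1
y = Dy/D = 27/-9 = -3

x = 1, y = -3


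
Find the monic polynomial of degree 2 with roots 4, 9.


A monic polynomial with roots 4, 9 is:
p(x) = (x - 4)(x - 9)
After multiplying by (x - 4): x - 4
After multiplying by (x - 9): x^2 - 13x + 36

x^2 - 13x + 36


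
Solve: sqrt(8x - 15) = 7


Square both sides: 8x - 15 = 7^2 = 49
8x = 49 + 15 = 64
x = 8
Check: sqrt(8*8 - 15) = sqrt(49) = 7 ✓

x = 8


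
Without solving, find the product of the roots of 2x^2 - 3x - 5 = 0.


By Vieta's formulas for ax^2 + bx + c = 0:
  Sum of roots = -b/a
  Product of roots = c/a

Here a = 2, b = -3, c = -5
Sum = -(-3)/2 = 3/2
Product = -5/2 = -5/2

Product = -5/2


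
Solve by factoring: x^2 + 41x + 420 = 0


We need two numbers that multiply to 420 and add to 41.
Those numbers are 21 and 20 (since 21 * 20 = 420 and 21 + 20 = 41).
So x^2 + 41x + 420 = (x + 21)(x + 20) = 0
Setting each factor to zero: x = -21 or x = -20

x = -21, x = -20


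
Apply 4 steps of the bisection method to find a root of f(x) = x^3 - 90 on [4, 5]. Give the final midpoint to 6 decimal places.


f(x) = x^3 - 90
f(4) = -26 < 0
f(5) = 35 > 0

Step 1: midpoint = (4.000000 + 5.000000)/2 = 4.500000
  f(4.500000) = 1.125000
  f(mid) > 0, so root is in [4.000000, 4.500000]

Step 2: midpoint = (4.000000 + 4.500000)/2 = 4.250000
  f(4.250000) = -13.234375
  f(mid) < 0, so root is in [4.250000, 4.500000]

Step 3: midpoint = (4.250000 + 4.500000)/2 = 4.375000
  f(4.375000) = -6.259766
  f(mid) < 0, so root is in [4.375000, 4.500000]

Step 4: midpoint = (4.375000 + 4.500000)/2 = 4.437500
  f(4.437500) = -2.619385
  f(mid) < 0, so root is in [4.437500, 4.500000]

midpoint = 4.437500
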